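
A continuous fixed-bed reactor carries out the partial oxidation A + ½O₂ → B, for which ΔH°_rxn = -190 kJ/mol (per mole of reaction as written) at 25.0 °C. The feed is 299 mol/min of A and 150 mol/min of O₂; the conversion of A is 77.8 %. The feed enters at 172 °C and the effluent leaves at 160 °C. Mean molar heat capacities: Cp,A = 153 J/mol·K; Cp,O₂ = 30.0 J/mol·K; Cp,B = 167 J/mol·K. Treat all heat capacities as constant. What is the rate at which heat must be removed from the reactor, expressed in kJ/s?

Extent of reaction ξ = 0.778 × 299 = 232.62 mol/min
Reaction term: ξ·ΔH°_rxn = 232.62 × -190 = -44198 kJ/min
Sensible, feed 172→25 °C: -7386.3 kJ/min
Outlet flows (mol/min): A 66.378, O₂ 33.689, B 232.62
Sensible, products 25→160 °C: 6751.9 kJ/min
Q = ΔH = -44833 kJ/min = -747.21 kW
Heat removed = 747.21 kJ/s

Q_out = 747 kJ/s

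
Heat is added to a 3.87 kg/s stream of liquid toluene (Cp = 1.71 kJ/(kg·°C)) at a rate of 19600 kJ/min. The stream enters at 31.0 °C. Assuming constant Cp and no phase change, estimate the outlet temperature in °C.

Q = 19600 kJ/min = 326.67 kJ/s
ΔT = Q/(ṁ·Cp) = 326.67/(3.87×1.71) = 49.363 K
T_out = 31.0 + 49.363 = 80.363 °C

T_out = 80.4 °C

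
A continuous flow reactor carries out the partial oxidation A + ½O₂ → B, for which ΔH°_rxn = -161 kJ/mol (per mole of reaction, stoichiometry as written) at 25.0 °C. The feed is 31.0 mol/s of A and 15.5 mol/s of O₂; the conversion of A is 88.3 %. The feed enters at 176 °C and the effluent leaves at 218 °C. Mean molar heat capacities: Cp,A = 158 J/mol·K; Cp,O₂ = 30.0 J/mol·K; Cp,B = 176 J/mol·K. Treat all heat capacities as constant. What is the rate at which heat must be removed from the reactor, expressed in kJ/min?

Extent of reaction ξ = 0.883 × 31.0 = 27.373 mol/s
Reaction term: ξ·ΔH°_rxn = 27.373 × -161 = -4407.1 kJ/s
Sensible, feed 176→25 °C: -809.81 kJ/s
Outlet flows (mol/s): A 3.627, O₂ 1.8135, B 27.373
Sensible, products 25→218 °C: 1050.9 kJ/s
Q = ΔH = -4166 kJ/s = -4166 kW
Heat removed = 249960 kJ/min

Q_out = 250000 kJ/min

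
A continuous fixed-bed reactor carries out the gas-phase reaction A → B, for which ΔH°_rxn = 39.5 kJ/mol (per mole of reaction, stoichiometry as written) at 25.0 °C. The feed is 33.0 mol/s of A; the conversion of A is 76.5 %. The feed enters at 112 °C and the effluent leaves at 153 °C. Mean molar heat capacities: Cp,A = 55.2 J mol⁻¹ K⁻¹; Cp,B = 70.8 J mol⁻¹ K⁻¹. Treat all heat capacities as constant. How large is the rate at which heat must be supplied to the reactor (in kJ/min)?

Q_in = 67300 kJ/min

Extent of reaction ξ = 0.765 × 33.0 = 25.245 mol/s
Reaction term: ξ·ΔH°_rxn = 25.245 × 39.5 = 997.18 kJ/s
Sensible, feed 112→25 °C: -158.48 kJ/s
Outlet flows (mol/s): A 7.755, B 25.245
Sensible, products 25→153 °C: 283.57 kJ/s
Q = ΔH = 1122.3 kJ/s = 1122.3 kW
Heat supplied = 67336 kJ/min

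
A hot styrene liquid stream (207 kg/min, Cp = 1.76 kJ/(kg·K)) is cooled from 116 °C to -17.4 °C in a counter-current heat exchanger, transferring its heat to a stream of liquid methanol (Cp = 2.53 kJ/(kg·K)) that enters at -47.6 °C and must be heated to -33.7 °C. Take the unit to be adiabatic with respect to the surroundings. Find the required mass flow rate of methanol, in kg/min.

ṁ_c = 1380 kg/min

Heat released by hot stream: Q = 207 × 1.76 × (116 − -17.4) = 48600 kJ/min
Energy balance on cold side (adiabatic exchanger): Q = ṁ_c·Cp_c·(T_c,out − T_c,in)
ṁ_c = 48600 / [2.53 × (-33.7 − -47.6)] = 1382 kg/min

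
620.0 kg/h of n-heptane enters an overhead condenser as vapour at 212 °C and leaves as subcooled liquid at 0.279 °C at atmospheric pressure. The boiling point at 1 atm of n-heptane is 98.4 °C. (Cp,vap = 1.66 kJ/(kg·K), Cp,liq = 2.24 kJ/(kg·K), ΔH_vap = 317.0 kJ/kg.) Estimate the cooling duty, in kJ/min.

Q_c = 7500 kJ/min

vapour 212→98.4 °C: -188.58 kJ/kg
condensation at 98.4 °C: -317 kJ/kg
liquid 98.4→0.279 °C: -219.79 kJ/kg
Δh = -188.58 + -317 + -219.79 = -725.37 kJ/kg
Q = ṁ·Δh = 620.0 kg/h × -725.37 kJ/kg = -449730 kJ/h
|Q| = 124.92 kW = 7495.5 kJ/min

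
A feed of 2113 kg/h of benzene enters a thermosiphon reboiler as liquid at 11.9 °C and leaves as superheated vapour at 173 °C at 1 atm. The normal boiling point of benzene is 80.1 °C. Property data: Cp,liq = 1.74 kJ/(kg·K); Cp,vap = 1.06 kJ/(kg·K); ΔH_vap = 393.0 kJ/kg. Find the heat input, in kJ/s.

liquid 11.9→80.1 °C: 118.67 kJ/kg
vaporisation at 80.1 °C: 393 kJ/kg
vapour 80.1→173 °C: 98.474 kJ/kg
Δh = 118.67 + 393 + 98.474 = 610.14 kJ/kg
Q = ṁ·Δh = 2113 kg/h × 610.14 kJ/kg = 1.2892e+06 kJ/h
|Q| = 358.12 kW

Q = 358 kJ/s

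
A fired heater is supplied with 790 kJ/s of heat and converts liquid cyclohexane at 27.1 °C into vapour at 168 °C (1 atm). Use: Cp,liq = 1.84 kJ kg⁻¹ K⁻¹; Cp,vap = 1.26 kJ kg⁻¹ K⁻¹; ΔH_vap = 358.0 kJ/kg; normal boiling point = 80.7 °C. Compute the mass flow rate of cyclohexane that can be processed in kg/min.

ṁ = 83.7 kg/min

Δh = 1.84×(80.7−27.1) + 358.0 + 1.26×(168−80.7) = 566.62 kJ/kg
Q = 790 kJ/s = 790 kJ/s = 47400 kJ/min
ṁ = Q/Δh = 47400 / 566.62 = 83.654 kg/min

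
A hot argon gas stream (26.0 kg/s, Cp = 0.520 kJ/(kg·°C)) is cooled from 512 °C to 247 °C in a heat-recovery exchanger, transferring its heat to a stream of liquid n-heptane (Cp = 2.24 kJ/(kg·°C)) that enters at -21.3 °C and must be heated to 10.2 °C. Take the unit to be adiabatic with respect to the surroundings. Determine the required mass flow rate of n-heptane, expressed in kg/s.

ṁ_c = 50.8 kg/s

Heat released by hot stream: Q = 26.0 × 0.520 × (512 − 247) = 3582.8 kJ/s
Energy balance on cold side (adiabatic exchanger): Q = ṁ_c·Cp_c·(T_c,out − T_c,in)
ṁ_c = 3582.8 / [2.24 × (10.2 − -21.3)] = 50.777 kg/s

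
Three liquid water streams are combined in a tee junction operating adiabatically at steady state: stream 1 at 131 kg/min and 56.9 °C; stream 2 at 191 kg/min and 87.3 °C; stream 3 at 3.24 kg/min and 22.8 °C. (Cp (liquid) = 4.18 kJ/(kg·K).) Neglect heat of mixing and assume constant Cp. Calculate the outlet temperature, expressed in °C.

Adiabatic, steady state ⇒ Σ ṁᵢCp,ᵢ(T_out − Tᵢ) = 0
T_out = Σ ṁᵢCp,ᵢTᵢ / Σ ṁᵢCp,ᵢ
      = 101160 / 1359.5 = 74.413 °C

T_out = 74.4 °C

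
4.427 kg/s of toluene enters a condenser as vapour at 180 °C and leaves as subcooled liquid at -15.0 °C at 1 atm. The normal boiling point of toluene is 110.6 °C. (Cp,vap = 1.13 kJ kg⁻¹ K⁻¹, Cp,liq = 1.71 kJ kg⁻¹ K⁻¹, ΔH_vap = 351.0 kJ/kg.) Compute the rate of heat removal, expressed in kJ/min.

Q_c = 171000 kJ/min

vapour 180→110.6 °C: -78.422 kJ/kg
condensation at 110.6 °C: -351 kJ/kg
liquid 110.6→-15.0 °C: -214.78 kJ/kg
Δh = -78.422 + -351 + -214.78 = -644.2 kJ/kg
Q = ṁ·Δh = 4.427 kg/s × -644.2 kJ/kg = -2851.9 kJ/s
|Q| = 2851.9 kW = 171110 kJ/min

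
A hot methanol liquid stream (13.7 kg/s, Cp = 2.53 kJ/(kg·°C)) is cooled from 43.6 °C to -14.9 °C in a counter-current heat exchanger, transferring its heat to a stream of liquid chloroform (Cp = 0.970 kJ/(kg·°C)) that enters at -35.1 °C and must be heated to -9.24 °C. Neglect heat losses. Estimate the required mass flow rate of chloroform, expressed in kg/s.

Heat released by hot stream: Q = 13.7 × 2.53 × (43.6 − -14.9) = 2027.7 kJ/s
Energy balance on cold side (adiabatic exchanger): Q = ṁ_c·Cp_c·(T_c,out − T_c,in)
ṁ_c = 2027.7 / [0.970 × (-9.24 − -35.1)] = 80.834 kg/s

ṁ_c = 80.8 kg/s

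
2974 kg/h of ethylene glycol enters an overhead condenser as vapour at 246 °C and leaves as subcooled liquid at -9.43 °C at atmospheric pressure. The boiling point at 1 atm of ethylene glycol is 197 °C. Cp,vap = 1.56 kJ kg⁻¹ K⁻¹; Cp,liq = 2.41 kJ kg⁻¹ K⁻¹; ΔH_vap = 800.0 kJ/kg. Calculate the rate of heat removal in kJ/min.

vapour 246→197 °C: -76.44 kJ/kg
condensation at 197 °C: -800 kJ/kg
liquid 197→-9.43 °C: -497.5 kJ/kg
Δh = -76.44 + -800 + -497.5 = -1373.9 kJ/kg
Q = ṁ·Δh = 2974 kg/h × -1373.9 kJ/kg = -4.0861e+06 kJ/h
|Q| = 1135 kW = 68101 kJ/min

Q_c = 68100 kJ/min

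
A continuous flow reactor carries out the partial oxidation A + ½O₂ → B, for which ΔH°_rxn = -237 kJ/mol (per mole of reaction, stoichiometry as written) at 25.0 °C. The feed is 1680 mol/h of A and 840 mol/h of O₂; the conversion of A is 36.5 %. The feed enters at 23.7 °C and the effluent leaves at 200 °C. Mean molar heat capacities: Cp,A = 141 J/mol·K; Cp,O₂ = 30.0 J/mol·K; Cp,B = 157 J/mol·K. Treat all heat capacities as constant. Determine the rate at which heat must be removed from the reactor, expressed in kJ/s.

Q_out = 27.5 kJ/s

Extent of reaction ξ = 0.365 × 1680 = 613.2 mol/h
Reaction term: ξ·ΔH°_rxn = 613.2 × -237 = -145330 kJ/h
Sensible, feed 23.7→25 °C: 340.7 kJ/h
Outlet flows (mol/h): A 1066.8, O₂ 533.4, B 613.2
Sensible, products 25→200 °C: 45971 kJ/h
Q = ΔH = -99016 kJ/h = -27.505 kW
Heat removed = 27.505 kJ/s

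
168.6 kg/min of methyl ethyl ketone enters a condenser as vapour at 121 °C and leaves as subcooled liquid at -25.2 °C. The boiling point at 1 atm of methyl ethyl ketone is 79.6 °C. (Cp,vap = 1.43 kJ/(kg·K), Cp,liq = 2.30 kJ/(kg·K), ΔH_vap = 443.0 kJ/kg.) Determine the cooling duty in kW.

Q_c = 2090 kW

vapour 121→79.6 °C: -59.202 kJ/kg
condensation at 79.6 °C: -443 kJ/kg
liquid 79.6→-25.2 °C: -241.04 kJ/kg
Δh = -59.202 + -443 + -241.04 = -743.24 kJ/kg
Q = ṁ·Δh = 168.6 kg/min × -743.24 kJ/kg = -125310 kJ/min
|Q| = 2088.5 kW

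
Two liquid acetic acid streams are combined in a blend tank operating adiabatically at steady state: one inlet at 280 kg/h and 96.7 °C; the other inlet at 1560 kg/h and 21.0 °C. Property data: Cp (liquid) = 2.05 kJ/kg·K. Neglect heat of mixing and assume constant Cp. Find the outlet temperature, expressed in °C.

T_out = 32.5 °C

Energy balance with Q = 0: Σ ṁᵢCp,ᵢ(T_out − Tᵢ) = 0
Σ ṁᵢCp,ᵢTᵢ = 280×2.05×96.7 + 1560×2.05×21.0 = 122660
Σ ṁᵢCp,ᵢ = 280×2.05 + 1560×2.05 = 3772
T_out = 122660 / 3772 = 32.52 °C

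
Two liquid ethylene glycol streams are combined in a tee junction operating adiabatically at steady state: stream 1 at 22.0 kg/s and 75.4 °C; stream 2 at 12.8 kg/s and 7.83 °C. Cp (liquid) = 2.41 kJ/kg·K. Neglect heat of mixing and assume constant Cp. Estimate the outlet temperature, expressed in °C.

Energy balance with Q = 0: Σ ṁᵢCp,ᵢ(T_out − Tᵢ) = 0
Σ ṁᵢCp,ᵢTᵢ = 22.0×2.41×75.4 + 12.8×2.41×7.83 = 4239.2
Σ ṁᵢCp,ᵢ = 22.0×2.41 + 12.8×2.41 = 83.868
T_out = 4239.2 / 83.868 = 50.547 °C

T_out = 50.5 °C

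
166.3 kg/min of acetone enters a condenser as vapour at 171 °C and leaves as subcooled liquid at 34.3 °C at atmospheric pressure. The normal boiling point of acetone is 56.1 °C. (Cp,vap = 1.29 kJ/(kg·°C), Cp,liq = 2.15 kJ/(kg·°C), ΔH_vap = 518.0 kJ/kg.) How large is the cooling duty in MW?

vapour 171→56.1 °C: -148.22 kJ/kg
condensation at 56.1 °C: -518 kJ/kg
liquid 56.1→34.3 °C: -46.87 kJ/kg
Δh = -148.22 + -518 + -46.87 = -713.09 kJ/kg
Q = ṁ·Δh = 166.3 kg/min × -713.09 kJ/kg = -118590 kJ/min
|Q| = 1976.5 kW = 1.9765 MW

Q_c = 1.98 MW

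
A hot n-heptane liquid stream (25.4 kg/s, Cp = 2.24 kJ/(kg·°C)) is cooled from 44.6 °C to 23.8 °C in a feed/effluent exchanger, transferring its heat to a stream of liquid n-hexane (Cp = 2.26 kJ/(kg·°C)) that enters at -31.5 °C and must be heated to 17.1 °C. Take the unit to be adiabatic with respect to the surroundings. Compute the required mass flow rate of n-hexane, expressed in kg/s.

Heat released by hot stream: Q = 25.4 × 2.24 × (44.6 − 23.8) = 1183.4 kJ/s
Energy balance on cold side (adiabatic exchanger): Q = ṁ_c·Cp_c·(T_c,out − T_c,in)
ṁ_c = 1183.4 / [2.26 × (17.1 − -31.5)] = 10.775 kg/s

ṁ_c = 10.8 kg/s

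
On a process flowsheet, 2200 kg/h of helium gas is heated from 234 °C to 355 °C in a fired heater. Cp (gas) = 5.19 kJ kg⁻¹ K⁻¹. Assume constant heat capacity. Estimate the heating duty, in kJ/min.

Q = ṁ·Cp·ΔT = 2200 × 5.19 × (355 − 234) = 1.3816e+06 kJ/h
Converting: 1.3816e+06 / 3600 s = 383.77 kW
Heating duty = 23026 kJ/min

Q = 23000 kJ/min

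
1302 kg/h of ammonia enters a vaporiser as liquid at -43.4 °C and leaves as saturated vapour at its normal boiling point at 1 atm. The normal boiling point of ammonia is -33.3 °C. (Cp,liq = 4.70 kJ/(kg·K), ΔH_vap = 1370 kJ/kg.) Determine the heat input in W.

Q = 513000 W

liquid -43.4→-33.3 °C: 47.47 kJ/kg
vaporisation at -33.3 °C: 1370 kJ/kg
Δh = 47.47 + 1370 = 1417.5 kJ/kg
Q = ṁ·Δh = 1302 kg/h × 1417.5 kJ/kg = 1.8455e+06 kJ/h
|Q| = 512.65 kW = 512650 W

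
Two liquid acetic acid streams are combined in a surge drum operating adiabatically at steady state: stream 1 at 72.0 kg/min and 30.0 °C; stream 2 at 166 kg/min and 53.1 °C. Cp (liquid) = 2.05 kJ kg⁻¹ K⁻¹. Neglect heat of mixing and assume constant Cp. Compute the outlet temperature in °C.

T_out = 46.1 °C

Energy balance with Q = 0: Σ ṁᵢCp,ᵢ(T_out − Tᵢ) = 0
Σ ṁᵢCp,ᵢTᵢ = 72.0×2.05×30.0 + 166×2.05×53.1 = 22498
Σ ṁᵢCp,ᵢ = 72.0×2.05 + 166×2.05 = 487.9
T_out = 22498 / 487.9 = 46.112 °C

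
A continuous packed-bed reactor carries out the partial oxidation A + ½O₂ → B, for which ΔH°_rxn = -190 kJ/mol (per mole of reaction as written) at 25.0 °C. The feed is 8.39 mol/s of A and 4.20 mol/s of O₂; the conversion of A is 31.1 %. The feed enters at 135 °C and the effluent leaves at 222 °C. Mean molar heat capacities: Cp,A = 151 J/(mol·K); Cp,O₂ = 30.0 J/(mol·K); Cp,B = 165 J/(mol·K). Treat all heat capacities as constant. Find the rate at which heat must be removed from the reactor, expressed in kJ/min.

Q_out = 22500 kJ/min

Extent of reaction ξ = 0.311 × 8.39 = 2.6093 mol/s
Reaction term: ξ·ΔH°_rxn = 2.6093 × -190 = -495.77 kJ/s
Sensible, feed 135→25 °C: -153.22 kJ/s
Outlet flows (mol/s): A 5.7807, O₂ 2.8954, B 2.6093
Sensible, products 25→222 °C: 273.89 kJ/s
Q = ΔH = -375.1 kJ/s = -375.1 kW
Heat removed = 22506 kJ/min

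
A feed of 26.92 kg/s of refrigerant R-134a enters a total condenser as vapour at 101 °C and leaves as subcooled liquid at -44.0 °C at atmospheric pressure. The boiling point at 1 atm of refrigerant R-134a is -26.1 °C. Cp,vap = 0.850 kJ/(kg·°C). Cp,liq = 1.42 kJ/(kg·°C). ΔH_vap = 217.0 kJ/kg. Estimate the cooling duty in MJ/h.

Q_c = 34000 MJ/h

vapour 101→-26.1 °C: -108.03 kJ/kg
condensation at -26.1 °C: -217 kJ/kg
liquid -26.1→-44.0 °C: -25.418 kJ/kg
Δh = -108.03 + -217 + -25.418 = -350.45 kJ/kg
Q = ṁ·Δh = 26.92 kg/s × -350.45 kJ/kg = -9434.2 kJ/s
|Q| = 9434.2 kW = 33963 MJ/h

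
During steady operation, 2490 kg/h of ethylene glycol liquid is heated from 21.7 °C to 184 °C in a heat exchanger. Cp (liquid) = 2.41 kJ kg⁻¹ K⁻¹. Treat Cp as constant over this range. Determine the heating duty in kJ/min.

Q = 16200 kJ/min

Q = ṁ·Cp·ΔT = 2490 × 2.41 × (184 − 21.7) = 973950 kJ/h
Converting: 973950 / 3600 s = 270.54 kW
Heating duty = 16232 kJ/min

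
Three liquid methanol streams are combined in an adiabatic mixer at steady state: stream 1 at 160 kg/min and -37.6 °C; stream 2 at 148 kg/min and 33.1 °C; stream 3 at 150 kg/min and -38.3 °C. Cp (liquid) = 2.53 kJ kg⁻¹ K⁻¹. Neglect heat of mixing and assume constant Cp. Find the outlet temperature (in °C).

T_out = -15.0 °C

Energy balance with Q = 0: Σ ṁᵢCp,ᵢ(T_out − Tᵢ) = 0
T_out = Σ ṁᵢCp,ᵢTᵢ / Σ ṁᵢCp,ᵢ
      = -17361 / 1158.7 = -14.983 °C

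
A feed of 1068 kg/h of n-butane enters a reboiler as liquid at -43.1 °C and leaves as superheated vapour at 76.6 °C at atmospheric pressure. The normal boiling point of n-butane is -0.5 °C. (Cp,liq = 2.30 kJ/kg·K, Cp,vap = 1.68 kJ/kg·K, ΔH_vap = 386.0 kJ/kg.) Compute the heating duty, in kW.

liquid -43.1→-0.5 °C: 97.98 kJ/kg
vaporisation at -0.5 °C: 386 kJ/kg
vapour -0.5→76.6 °C: 129.53 kJ/kg
Δh = 97.98 + 386 + 129.53 = 613.51 kJ/kg
Q = ṁ·Δh = 1068 kg/h × 613.51 kJ/kg = 655230 kJ/h
|Q| = 182.01 kW

Q = 182 kW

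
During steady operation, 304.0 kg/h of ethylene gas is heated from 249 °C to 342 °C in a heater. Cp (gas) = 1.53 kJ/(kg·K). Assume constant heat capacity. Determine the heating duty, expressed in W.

Q = 12000 W

Q = ṁ·Cp·ΔT = 304.0 × 1.53 × (342 − 249) = 43256 kJ/h
Converting: 43256 / 3600 s = 12.016 kW
Heating duty = 12016 W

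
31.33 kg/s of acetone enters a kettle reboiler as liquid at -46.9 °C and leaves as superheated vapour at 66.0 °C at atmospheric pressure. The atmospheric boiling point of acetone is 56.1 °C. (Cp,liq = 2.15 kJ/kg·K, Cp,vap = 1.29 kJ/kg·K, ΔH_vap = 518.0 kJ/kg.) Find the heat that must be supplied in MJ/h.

liquid -46.9→56.1 °C: 221.45 kJ/kg
vaporisation at 56.1 °C: 518 kJ/kg
vapour 56.1→66.0 °C: 12.771 kJ/kg
Δh = 221.45 + 518 + 12.771 = 752.22 kJ/kg
Q = ṁ·Δh = 31.33 kg/s × 752.22 kJ/kg = 23567 kJ/s
|Q| = 23567 kW = 84842 MJ/h

Q = 84800 MJ/h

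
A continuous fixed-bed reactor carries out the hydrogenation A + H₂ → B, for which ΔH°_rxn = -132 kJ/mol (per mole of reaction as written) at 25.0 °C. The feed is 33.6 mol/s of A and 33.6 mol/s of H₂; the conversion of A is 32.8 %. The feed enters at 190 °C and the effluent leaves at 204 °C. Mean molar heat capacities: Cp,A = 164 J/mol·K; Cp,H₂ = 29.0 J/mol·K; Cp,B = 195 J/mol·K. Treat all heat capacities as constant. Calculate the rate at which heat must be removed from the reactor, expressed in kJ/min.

Q_out = 81600 kJ/min

Extent of reaction ξ = 0.328 × 33.6 = 11.021 mol/s
Reaction term: ξ·ΔH°_rxn = 11.021 × -132 = -1454.7 kJ/s
Sensible, feed 190→25 °C: -1070 kJ/s
Outlet flows (mol/s): A 22.579, H₂ 22.579, B 11.021
Sensible, products 25→204 °C: 1164.7 kJ/s
Q = ΔH = -1360 kJ/s = -1360 kW
Heat removed = 81601 kJ/min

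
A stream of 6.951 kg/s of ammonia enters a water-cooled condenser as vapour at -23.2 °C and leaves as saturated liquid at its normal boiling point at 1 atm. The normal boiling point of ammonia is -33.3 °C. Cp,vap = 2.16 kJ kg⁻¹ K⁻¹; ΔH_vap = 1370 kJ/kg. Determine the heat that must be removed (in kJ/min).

Q_c = 580000 kJ/min

vapour -23.2→-33.3 °C: -21.816 kJ/kg
condensation at -33.3 °C: -1370 kJ/kg
Δh = -21.816 + -1370 = -1391.8 kJ/kg
Q = ṁ·Δh = 6.951 kg/s × -1391.8 kJ/kg = -9674.5 kJ/s
|Q| = 9674.5 kW = 580470 kJ/min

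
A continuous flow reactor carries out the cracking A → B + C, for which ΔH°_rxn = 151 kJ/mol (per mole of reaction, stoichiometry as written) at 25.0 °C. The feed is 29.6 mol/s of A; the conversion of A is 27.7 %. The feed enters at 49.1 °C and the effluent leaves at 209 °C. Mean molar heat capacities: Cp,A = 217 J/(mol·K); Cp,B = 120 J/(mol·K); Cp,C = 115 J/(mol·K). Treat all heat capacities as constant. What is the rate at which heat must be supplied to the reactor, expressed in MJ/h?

Extent of reaction ξ = 0.277 × 29.6 = 8.1992 mol/s
Reaction term: ξ·ΔH°_rxn = 8.1992 × 151 = 1238.1 kJ/s
Sensible, feed 49.1→25 °C: -154.8 kJ/s
Outlet flows (mol/s): A 21.401, B 8.1992, C 8.1992
Sensible, products 25→209 °C: 1209 kJ/s
Q = ΔH = 2292.3 kJ/s = 2292.3 kW
Heat supplied = 8252.3 MJ/h

Q_in = 8250 MJ/h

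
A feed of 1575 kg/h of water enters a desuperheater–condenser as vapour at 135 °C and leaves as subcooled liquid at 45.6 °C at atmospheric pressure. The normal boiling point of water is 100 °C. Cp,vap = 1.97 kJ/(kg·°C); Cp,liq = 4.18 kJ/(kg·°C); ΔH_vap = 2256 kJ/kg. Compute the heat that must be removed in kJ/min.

Q_c = 67000 kJ/min

vapour 135→100 °C: -68.95 kJ/kg
condensation at 100 °C: -2256 kJ/kg
liquid 100→45.6 °C: -227.39 kJ/kg
Δh = -68.95 + -2256 + -227.39 = -2552.3 kJ/kg
Q = ṁ·Δh = 1575 kg/h × -2552.3 kJ/kg = -4.0199e+06 kJ/h
|Q| = 1116.6 kW = 66999 kJ/min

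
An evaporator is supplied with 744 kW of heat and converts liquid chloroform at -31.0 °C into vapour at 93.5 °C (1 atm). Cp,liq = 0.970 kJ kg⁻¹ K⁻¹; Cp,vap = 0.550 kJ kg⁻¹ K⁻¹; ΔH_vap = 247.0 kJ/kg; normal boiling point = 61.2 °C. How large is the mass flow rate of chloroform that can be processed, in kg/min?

Δh = 0.970×(61.2−-31.0) + 247.0 + 0.550×(93.5−61.2) = 354.2 kJ/kg
Q = 744 kW = 744 kJ/s = 44640 kJ/min
ṁ = Q/Δh = 44640 / 354.2 = 126.03 kg/min

ṁ = 126 kg/min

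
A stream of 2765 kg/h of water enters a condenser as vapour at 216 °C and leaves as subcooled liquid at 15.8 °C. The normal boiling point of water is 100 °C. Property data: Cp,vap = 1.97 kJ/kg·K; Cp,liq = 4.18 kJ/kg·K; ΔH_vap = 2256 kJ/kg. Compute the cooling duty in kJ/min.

vapour 216→100 °C: -228.52 kJ/kg
condensation at 100 °C: -2256 kJ/kg
liquid 100→15.8 °C: -351.96 kJ/kg
Δh = -228.52 + -2256 + -351.96 = -2836.5 kJ/kg
Q = ṁ·Δh = 2765 kg/h × -2836.5 kJ/kg = -7.8429e+06 kJ/h
|Q| = 2178.6 kW = 130710 kJ/min

Q_c = 131000 kJ/min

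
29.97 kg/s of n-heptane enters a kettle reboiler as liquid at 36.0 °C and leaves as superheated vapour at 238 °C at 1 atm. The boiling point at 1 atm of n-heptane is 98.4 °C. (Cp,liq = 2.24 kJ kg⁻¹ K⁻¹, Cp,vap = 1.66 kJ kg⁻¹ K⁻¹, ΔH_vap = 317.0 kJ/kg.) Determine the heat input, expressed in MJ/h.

Q = 74300 MJ/h

liquid 36.0→98.4 °C: 139.78 kJ/kg
vaporisation at 98.4 °C: 317 kJ/kg
vapour 98.4→238 °C: 231.74 kJ/kg
Δh = 139.78 + 317 + 231.74 = 688.51 kJ/kg
Q = ṁ·Δh = 29.97 kg/s × 688.51 kJ/kg = 20635 kJ/s
|Q| = 20635 kW = 74285 MJ/h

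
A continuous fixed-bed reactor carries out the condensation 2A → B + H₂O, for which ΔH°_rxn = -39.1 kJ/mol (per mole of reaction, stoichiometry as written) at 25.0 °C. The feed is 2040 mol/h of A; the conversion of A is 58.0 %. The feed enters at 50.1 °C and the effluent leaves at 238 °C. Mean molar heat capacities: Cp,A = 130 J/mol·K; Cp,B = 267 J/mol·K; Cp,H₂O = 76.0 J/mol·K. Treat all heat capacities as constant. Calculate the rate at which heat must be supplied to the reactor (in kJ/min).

Extent of reaction ξ = 0.580 × 2040 / 2 = 591.6 mol/h
Reaction term: ξ·ΔH°_rxn = 591.6 × -39.1 = -23132 kJ/h
Sensible, feed 50.1→25 °C: -6656.5 kJ/h
Outlet flows (mol/h): A 856.8, B 591.6, H₂O 591.6
Sensible, products 25→238 °C: 66946 kJ/h
Q = ΔH = 37158 kJ/h = 10.322 kW
Heat supplied = 619.31 kJ/min

Q_in = 619 kJ/min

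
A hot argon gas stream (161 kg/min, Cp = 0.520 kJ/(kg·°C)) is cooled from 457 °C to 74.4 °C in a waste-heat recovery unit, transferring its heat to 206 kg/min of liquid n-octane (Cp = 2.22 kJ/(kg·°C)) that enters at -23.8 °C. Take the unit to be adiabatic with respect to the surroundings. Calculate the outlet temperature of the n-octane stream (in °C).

T_c,out = 46.2 °C

Heat released by hot stream: Q = 161 × 0.520 × (457 − 74.4) = 32031 kJ/min
Energy balance on cold side (adiabatic exchanger): Q = ṁ_c·Cp_c·(T_c,out − T_c,in)
T_c,out = -23.8 + 32031/(206 × 2.22) = 46.241 °C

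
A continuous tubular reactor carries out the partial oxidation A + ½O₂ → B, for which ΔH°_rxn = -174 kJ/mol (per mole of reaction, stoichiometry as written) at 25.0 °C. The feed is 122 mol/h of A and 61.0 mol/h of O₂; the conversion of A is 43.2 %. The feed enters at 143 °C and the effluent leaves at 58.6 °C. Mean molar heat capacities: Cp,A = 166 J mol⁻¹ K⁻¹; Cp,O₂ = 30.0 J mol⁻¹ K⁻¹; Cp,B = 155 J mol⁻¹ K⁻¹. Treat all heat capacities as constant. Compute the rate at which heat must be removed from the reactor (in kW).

Q_out = 3.08 kW

Extent of reaction ξ = 0.432 × 122 = 52.704 mol/h
Reaction term: ξ·ΔH°_rxn = 52.704 × -174 = -9170.5 kJ/h
Sensible, feed 143→25 °C: -2605.7 kJ/h
Outlet flows (mol/h): A 69.296, O₂ 34.648, B 52.704
Sensible, products 25→58.6 °C: 695.91 kJ/h
Q = ΔH = -11080 kJ/h = -3.0778 kW
Heat removed = 3.0778 kW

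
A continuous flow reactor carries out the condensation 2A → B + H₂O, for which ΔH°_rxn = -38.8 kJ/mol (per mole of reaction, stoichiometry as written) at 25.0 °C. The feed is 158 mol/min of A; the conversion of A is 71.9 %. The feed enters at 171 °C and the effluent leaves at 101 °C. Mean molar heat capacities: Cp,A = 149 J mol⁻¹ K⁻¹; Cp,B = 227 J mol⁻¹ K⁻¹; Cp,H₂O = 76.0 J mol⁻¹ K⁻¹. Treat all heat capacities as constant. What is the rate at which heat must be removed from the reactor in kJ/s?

Q_out = 63.8 kJ/s

Extent of reaction ξ = 0.719 × 158 / 2 = 56.801 mol/min
Reaction term: ξ·ΔH°_rxn = 56.801 × -38.8 = -2203.9 kJ/min
Sensible, feed 171→25 °C: -3437.1 kJ/min
Outlet flows (mol/min): A 44.398, B 56.801, H₂O 56.801
Sensible, products 25→101 °C: 1810.8 kJ/min
Q = ΔH = -3830.2 kJ/min = -63.837 kW
Heat removed = 63.837 kJ/s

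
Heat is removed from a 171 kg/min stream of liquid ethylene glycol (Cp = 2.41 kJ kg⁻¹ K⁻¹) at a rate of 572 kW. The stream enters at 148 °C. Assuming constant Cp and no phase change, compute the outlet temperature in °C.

T_out = 64.7 °C

Q = 572 kW = 34320 kJ/min
ΔT = Q/(ṁ·Cp) = 34320/(171×2.41) = 83.279 K
T_out = 148 − 83.279 = 64.721 °C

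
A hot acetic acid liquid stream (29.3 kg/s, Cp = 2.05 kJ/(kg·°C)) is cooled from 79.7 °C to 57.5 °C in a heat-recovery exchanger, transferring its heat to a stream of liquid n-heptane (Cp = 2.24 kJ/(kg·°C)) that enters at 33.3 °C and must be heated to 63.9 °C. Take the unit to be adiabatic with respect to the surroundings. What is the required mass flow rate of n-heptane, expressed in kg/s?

ṁ_c = 19.5 kg/s

Heat released by hot stream: Q = 29.3 × 2.05 × (79.7 − 57.5) = 1333.4 kJ/s
Energy balance on cold side (adiabatic exchanger): Q = ṁ_c·Cp_c·(T_c,out − T_c,in)
ṁ_c = 1333.4 / [2.24 × (63.9 − 33.3)] = 19.454 kg/s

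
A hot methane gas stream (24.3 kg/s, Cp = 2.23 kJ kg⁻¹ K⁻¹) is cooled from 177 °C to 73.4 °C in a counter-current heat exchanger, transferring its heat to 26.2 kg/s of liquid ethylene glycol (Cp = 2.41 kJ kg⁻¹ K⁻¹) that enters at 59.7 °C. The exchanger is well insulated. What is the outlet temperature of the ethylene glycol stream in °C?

Heat released by hot stream: Q = 24.3 × 2.23 × (177 − 73.4) = 5614 kJ/s
Energy balance on cold side (adiabatic exchanger): Q = ṁ_c·Cp_c·(T_c,out − T_c,in)
T_c,out = 59.7 + 5614/(26.2 × 2.41) = 148.61 °C

T_c,out = 149 °C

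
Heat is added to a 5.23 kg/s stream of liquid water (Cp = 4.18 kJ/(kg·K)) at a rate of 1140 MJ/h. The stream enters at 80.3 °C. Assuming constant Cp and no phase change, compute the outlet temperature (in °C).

T_out = 94.8 °C

Q = 1140 MJ/h = 316.67 kJ/s
ΔT = Q/(ṁ·Cp) = 316.67/(5.23×4.18) = 14.485 K
T_out = 80.3 + 14.485 = 94.785 °C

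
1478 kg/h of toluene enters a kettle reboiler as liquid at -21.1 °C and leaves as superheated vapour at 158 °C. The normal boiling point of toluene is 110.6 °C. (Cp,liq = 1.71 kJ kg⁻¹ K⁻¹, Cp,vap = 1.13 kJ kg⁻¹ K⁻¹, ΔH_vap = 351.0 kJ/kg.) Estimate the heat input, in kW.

Q = 259 kW

liquid -21.1→110.6 °C: 225.21 kJ/kg
vaporisation at 110.6 °C: 351 kJ/kg
vapour 110.6→158 °C: 53.562 kJ/kg
Δh = 225.21 + 351 + 53.562 = 629.77 kJ/kg
Q = ṁ·Δh = 1478 kg/h × 629.77 kJ/kg = 930800 kJ/h
|Q| = 258.56 kW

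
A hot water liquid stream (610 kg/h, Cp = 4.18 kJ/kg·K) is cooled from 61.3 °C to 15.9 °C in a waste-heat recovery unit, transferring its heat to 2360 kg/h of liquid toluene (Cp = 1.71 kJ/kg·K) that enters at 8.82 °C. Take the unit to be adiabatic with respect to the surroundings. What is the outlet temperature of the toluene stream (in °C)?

Heat released by hot stream: Q = 610 × 4.18 × (61.3 − 15.9) = 115760 kJ/h
Energy balance on cold side (adiabatic exchanger): Q = ṁ_c·Cp_c·(T_c,out − T_c,in)
T_c,out = 8.82 + 115760/(2360 × 1.71) = 37.505 °C

T_c,out = 37.5 °C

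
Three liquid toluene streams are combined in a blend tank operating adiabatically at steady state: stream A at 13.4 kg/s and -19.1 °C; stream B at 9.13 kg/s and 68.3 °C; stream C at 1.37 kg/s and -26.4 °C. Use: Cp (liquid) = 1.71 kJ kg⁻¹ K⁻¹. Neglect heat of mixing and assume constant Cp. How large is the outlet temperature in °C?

T_out = 13.9 °C

Energy balance with Q = 0: Σ ṁᵢCp,ᵢ(T_out − Tᵢ) = 0
T_out = Σ ṁᵢCp,ᵢTᵢ / Σ ṁᵢCp,ᵢ
      = 566.82 / 40.869 = 13.869 °C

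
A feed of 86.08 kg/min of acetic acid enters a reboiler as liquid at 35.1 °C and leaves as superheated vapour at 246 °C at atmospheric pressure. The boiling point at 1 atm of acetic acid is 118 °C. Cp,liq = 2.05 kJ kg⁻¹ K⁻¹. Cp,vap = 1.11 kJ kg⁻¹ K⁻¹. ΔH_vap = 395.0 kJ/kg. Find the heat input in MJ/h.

liquid 35.1→118 °C: 169.94 kJ/kg
vaporisation at 118 °C: 395 kJ/kg
vapour 118→246 °C: 142.08 kJ/kg
Δh = 169.94 + 395 + 142.08 = 707.02 kJ/kg
Q = ṁ·Δh = 86.08 kg/min × 707.02 kJ/kg = 60861 kJ/min
|Q| = 1014.3 kW = 3651.6 MJ/h

Q = 3650 MJ/h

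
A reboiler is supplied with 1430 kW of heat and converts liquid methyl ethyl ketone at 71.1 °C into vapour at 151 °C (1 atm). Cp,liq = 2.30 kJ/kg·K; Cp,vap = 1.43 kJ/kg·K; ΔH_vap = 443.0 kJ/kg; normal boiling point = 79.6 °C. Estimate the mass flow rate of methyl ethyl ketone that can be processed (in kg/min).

Δh = 2.30×(79.6−71.1) + 443.0 + 1.43×(151−79.6) = 564.65 kJ/kg
Q = 1430 kW = 1430 kJ/s = 85800 kJ/min
ṁ = Q/Δh = 85800 / 564.65 = 151.95 kg/min

ṁ = 152 kg/min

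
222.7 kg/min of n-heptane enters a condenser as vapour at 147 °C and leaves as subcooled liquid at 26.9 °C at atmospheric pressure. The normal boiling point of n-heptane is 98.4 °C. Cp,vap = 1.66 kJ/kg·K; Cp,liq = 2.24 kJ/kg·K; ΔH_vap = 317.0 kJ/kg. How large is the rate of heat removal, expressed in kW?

Q_c = 2070 kW

vapour 147→98.4 °C: -80.676 kJ/kg
condensation at 98.4 °C: -317 kJ/kg
liquid 98.4→26.9 °C: -160.16 kJ/kg
Δh = -80.676 + -317 + -160.16 = -557.84 kJ/kg
Q = ṁ·Δh = 222.7 kg/min × -557.84 kJ/kg = -124230 kJ/min
|Q| = 2070.5 kW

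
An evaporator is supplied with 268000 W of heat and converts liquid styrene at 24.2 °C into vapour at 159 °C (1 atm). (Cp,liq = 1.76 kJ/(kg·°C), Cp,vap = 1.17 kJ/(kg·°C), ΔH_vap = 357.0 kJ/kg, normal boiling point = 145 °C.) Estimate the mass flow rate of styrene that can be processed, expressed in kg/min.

Δh = 1.76×(145−24.2) + 357.0 + 1.17×(159−145) = 585.99 kJ/kg
Q = 268000 W = 268 kJ/s = 16080 kJ/min
ṁ = Q/Δh = 16080 / 585.99 = 27.441 kg/min

ṁ = 27.4 kg/min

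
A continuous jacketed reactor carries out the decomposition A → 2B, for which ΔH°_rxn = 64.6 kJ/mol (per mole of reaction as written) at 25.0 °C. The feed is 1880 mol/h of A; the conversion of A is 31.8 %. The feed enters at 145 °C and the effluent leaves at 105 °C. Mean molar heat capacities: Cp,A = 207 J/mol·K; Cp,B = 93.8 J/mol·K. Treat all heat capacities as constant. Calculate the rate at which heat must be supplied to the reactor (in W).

Extent of reaction ξ = 0.318 × 1880 = 597.84 mol/h
Reaction term: ξ·ΔH°_rxn = 597.84 × 64.6 = 38620 kJ/h
Sensible, feed 145→25 °C: -46699 kJ/h
Outlet flows (mol/h): A 1282.2, B 1195.7
Sensible, products 25→105 °C: 30205 kJ/h
Q = ΔH = 22126 kJ/h = 6.1462 kW
Heat supplied = 6146.2 W

Q_in = 6150 W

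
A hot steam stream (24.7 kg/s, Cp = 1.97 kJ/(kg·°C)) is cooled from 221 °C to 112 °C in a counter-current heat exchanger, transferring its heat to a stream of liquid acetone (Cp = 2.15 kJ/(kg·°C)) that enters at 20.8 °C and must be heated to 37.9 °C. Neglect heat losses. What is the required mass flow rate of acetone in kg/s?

ṁ_c = 144 kg/s

Heat released by hot stream: Q = 24.7 × 1.97 × (221 − 112) = 5303.8 kJ/s
Energy balance on cold side (adiabatic exchanger): Q = ṁ_c·Cp_c·(T_c,out − T_c,in)
ṁ_c = 5303.8 / [2.15 × (37.9 − 20.8)] = 144.26 kg/s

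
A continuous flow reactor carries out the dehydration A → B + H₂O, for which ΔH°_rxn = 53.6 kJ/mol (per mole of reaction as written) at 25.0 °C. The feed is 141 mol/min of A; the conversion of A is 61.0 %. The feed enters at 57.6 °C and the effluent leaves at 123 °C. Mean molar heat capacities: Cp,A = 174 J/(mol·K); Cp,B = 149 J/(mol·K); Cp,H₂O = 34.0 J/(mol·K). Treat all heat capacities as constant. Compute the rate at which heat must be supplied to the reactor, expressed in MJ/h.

Q_in = 377 MJ/h

Extent of reaction ξ = 0.610 × 141 = 86.01 mol/min
Reaction term: ξ·ΔH°_rxn = 86.01 × 53.6 = 4610.1 kJ/min
Sensible, feed 57.6→25 °C: -799.81 kJ/min
Outlet flows (mol/min): A 54.99, B 86.01, H₂O 86.01
Sensible, products 25→123 °C: 2480.2 kJ/min
Q = ΔH = 6290.5 kJ/min = 104.84 kW
Heat supplied = 377.43 MJ/h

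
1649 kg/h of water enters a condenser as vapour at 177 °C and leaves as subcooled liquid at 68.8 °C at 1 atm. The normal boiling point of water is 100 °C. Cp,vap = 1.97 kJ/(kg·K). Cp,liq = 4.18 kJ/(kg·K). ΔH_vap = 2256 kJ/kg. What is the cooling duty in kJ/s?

vapour 177→100 °C: -151.69 kJ/kg
condensation at 100 °C: -2256 kJ/kg
liquid 100→68.8 °C: -130.42 kJ/kg
Δh = -151.69 + -2256 + -130.42 = -2538.1 kJ/kg
Q = ṁ·Δh = 1649 kg/h × -2538.1 kJ/kg = -4.1853e+06 kJ/h
|Q| = 1162.6 kW

Q_c = 1160 kJ/s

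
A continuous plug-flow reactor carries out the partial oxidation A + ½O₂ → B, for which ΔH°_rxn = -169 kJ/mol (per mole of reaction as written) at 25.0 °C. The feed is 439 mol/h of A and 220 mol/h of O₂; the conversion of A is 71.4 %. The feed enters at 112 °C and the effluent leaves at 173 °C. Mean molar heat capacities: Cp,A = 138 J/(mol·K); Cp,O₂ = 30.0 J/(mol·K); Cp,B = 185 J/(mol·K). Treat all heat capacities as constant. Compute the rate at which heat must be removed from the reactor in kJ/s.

Extent of reaction ξ = 0.714 × 439 = 313.45 mol/h
Reaction term: ξ·ΔH°_rxn = 313.45 × -169 = -52972 kJ/h
Sensible, feed 112→25 °C: -5844.8 kJ/h
Outlet flows (mol/h): A 125.55, O₂ 63.277, B 313.45
Sensible, products 25→173 °C: 11427 kJ/h
Q = ΔH = -47390 kJ/h = -13.164 kW
Heat removed = 13.164 kJ/s

Q_out = 13.2 kJ/s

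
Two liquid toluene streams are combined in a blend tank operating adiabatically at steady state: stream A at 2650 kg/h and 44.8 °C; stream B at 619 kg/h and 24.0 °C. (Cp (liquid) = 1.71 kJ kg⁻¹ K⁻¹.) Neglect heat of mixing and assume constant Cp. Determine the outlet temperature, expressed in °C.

T_out = 40.9 °C

No heat crosses the boundary, so H_out = H_in.
Σ ṁᵢCp,ᵢTᵢ = 2650×1.71×44.8 + 619×1.71×24.0 = 228410
Σ ṁᵢCp,ᵢ = 2650×1.71 + 619×1.71 = 5590
T_out = 228410 / 5590 = 40.861 °C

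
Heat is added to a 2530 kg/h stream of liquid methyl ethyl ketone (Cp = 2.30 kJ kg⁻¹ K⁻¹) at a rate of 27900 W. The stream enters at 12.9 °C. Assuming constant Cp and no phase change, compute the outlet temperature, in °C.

Q = 27900 W = 100440 kJ/h
ΔT = Q/(ṁ·Cp) = 100440/(2530×2.30) = 17.261 K
T_out = 12.9 + 17.261 = 30.161 °C

T_out = 30.2 °C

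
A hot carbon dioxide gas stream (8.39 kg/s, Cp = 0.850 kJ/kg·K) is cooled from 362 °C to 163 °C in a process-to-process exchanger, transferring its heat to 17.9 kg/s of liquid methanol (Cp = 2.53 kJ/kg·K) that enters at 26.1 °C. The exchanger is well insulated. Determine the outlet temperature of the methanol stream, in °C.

T_c,out = 57.4 °C

Heat released by hot stream: Q = 8.39 × 0.850 × (362 − 163) = 1419.2 kJ/s
Energy balance on cold side (adiabatic exchanger): Q = ṁ_c·Cp_c·(T_c,out − T_c,in)
T_c,out = 26.1 + 1419.2/(17.9 × 2.53) = 57.437 °C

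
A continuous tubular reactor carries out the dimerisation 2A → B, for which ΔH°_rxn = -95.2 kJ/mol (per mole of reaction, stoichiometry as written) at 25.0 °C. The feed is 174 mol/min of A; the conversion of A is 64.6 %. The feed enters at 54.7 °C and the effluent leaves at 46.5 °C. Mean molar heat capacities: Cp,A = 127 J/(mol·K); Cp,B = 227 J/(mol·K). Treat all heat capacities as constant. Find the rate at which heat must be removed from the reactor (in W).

Extent of reaction ξ = 0.646 × 174 / 2 = 56.202 mol/min
Reaction term: ξ·ΔH°_rxn = 56.202 × -95.2 = -5350.4 kJ/min
Sensible, feed 54.7→25 °C: -656.31 kJ/min
Outlet flows (mol/min): A 61.596, B 56.202
Sensible, products 25→46.5 °C: 442.48 kJ/min
Q = ΔH = -5564.3 kJ/min = -92.738 kW
Heat removed = 92738 W

Q_out = 92700 W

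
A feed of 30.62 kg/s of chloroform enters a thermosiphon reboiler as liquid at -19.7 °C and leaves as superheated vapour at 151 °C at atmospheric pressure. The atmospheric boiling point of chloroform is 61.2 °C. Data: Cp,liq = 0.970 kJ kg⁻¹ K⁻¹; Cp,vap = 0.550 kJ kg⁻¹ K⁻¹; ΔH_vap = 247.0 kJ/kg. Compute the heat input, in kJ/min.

liquid -19.7→61.2 °C: 78.473 kJ/kg
vaporisation at 61.2 °C: 247 kJ/kg
vapour 61.2→151 °C: 49.39 kJ/kg
Δh = 78.473 + 247 + 49.39 = 374.86 kJ/kg
Q = ṁ·Δh = 30.62 kg/s × 374.86 kJ/kg = 11478 kJ/s
|Q| = 11478 kW = 688700 kJ/min

Q = 689000 kJ/min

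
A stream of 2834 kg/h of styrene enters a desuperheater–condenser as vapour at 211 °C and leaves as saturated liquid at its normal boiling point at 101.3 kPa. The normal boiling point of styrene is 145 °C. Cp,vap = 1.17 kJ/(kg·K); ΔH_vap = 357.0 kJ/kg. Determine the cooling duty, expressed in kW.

vapour 211→145 °C: -77.22 kJ/kg
condensation at 145 °C: -357 kJ/kg
Δh = -77.22 + -357 = -434.22 kJ/kg
Q = ṁ·Δh = 2834 kg/h × -434.22 kJ/kg = -1.2306e+06 kJ/h
|Q| = 341.83 kW

Q_c = 342 kW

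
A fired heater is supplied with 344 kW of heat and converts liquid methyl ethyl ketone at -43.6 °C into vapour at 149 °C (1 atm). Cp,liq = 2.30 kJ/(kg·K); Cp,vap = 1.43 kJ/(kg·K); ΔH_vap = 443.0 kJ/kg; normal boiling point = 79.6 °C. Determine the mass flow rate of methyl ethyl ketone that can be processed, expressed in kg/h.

Δh = 2.30×(79.6−-43.6) + 443.0 + 1.43×(149−79.6) = 825.6 kJ/kg
Q = 344 kW = 344 kJ/s = 1.2384e+06 kJ/h
ṁ = Q/Δh = 1.2384e+06 / 825.6 = 1500 kg/h

ṁ = 1500 kg/h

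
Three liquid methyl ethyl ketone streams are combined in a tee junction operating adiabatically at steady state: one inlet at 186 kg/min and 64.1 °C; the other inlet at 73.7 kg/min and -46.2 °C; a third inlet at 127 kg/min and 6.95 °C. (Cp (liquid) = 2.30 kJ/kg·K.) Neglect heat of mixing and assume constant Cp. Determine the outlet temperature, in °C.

T_out = 24.3 °C

Adiabatic, steady state ⇒ Σ ṁᵢCp,ᵢ(T_out − Tᵢ) = 0
Σ ṁᵢCp,ᵢTᵢ = 186×2.30×64.1 + 73.7×2.30×-46.2 + 127×2.30×6.95 = 21621
Σ ṁᵢCp,ᵢ = 186×2.30 + 73.7×2.30 + 127×2.30 = 889.41
T_out = 21621 / 889.41 = 24.309 °C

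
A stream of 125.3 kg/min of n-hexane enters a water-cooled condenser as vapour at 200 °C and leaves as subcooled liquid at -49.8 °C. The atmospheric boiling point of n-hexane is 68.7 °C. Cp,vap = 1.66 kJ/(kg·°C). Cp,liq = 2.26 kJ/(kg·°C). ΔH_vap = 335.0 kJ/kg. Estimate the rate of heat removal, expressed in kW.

vapour 200→68.7 °C: -217.96 kJ/kg
condensation at 68.7 °C: -335 kJ/kg
liquid 68.7→-49.8 °C: -267.81 kJ/kg
Δh = -217.96 + -335 + -267.81 = -820.77 kJ/kg
Q = ṁ·Δh = 125.3 kg/min × -820.77 kJ/kg = -102840 kJ/min
|Q| = 1714 kW

Q_c = 1710 kW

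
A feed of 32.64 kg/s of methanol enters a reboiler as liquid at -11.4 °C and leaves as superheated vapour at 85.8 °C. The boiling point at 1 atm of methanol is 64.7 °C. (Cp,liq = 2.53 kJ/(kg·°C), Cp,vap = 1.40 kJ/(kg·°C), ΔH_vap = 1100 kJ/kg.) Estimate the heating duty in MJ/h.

liquid -11.4→64.7 °C: 192.53 kJ/kg
vaporisation at 64.7 °C: 1100 kJ/kg
vapour 64.7→85.8 °C: 29.54 kJ/kg
Δh = 192.53 + 1100 + 29.54 = 1322.1 kJ/kg
Q = ṁ·Δh = 32.64 kg/s × 1322.1 kJ/kg = 43152 kJ/s
|Q| = 43152 kW = 155350 MJ/h

Q = 155000 MJ/h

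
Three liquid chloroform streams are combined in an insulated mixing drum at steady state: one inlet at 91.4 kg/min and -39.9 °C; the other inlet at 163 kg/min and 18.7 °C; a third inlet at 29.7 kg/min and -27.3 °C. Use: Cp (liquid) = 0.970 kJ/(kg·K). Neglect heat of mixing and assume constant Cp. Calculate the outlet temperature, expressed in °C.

T_out = -4.96 °C

Adiabatic, steady state ⇒ Σ ṁᵢCp,ᵢ(T_out − Tᵢ) = 0
Σ ṁᵢCp,ᵢTᵢ = 91.4×0.970×-39.9 + 163×0.970×18.7 + 29.7×0.970×-27.3 = -1367.3
Σ ṁᵢCp,ᵢ = 91.4×0.970 + 163×0.970 + 29.7×0.970 = 275.58
T_out = -1367.3 / 275.58 = -4.9615 °C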